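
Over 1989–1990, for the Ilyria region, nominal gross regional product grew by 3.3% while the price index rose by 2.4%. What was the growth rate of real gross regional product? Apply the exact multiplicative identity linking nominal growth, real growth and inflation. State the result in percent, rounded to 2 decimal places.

(1 + g_nom) = (1 + g_real)(1 + π), so g_real = 1.0330 / 1.0240 − 1 = 0.00879.

0.88%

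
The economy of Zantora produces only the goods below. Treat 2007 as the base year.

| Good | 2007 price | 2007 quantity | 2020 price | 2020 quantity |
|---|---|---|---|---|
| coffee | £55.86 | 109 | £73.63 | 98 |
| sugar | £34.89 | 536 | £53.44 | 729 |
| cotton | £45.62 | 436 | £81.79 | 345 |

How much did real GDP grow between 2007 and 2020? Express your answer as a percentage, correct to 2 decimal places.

Real GDP 2007 = Nominal GDP 2007 = 55.86·109 + 34.89·536 + 45.62·436 = 44680.10.
Real GDP 2020 (at 2007 prices) = 55.86·98 + 34.89·729 + 45.62·345 = 46647.99.
Real growth = 46647.99/44680.10 − 1 = 0.0440.

4.40%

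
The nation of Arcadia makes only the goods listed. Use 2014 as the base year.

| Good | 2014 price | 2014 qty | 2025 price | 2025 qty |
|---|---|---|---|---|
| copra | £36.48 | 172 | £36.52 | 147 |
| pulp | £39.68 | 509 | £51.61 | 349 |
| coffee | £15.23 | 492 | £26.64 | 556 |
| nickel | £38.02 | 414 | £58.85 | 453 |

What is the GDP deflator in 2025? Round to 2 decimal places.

144.43

Nominal GDP 2025 = 36.52·147 + 51.61·349 + 26.64·556 + 58.85·453 = 64851.22.
Real GDP 2025 (at 2014 prices) = 36.48·147 + 39.68·349 + 15.23·556 + 38.02·453 = 44901.82.
Deflator = Nominal/Real × 100 = 64851.22/44901.82 × 100 = 144.429.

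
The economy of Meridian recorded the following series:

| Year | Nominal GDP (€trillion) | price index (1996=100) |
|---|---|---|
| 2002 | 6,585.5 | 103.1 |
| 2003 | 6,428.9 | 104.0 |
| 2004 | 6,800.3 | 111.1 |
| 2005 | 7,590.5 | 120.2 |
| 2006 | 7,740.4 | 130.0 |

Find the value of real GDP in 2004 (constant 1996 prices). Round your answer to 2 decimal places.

€6,120.88 trillion

Real GDP 2004 = 6800.3 / 1.111 = 6120.88.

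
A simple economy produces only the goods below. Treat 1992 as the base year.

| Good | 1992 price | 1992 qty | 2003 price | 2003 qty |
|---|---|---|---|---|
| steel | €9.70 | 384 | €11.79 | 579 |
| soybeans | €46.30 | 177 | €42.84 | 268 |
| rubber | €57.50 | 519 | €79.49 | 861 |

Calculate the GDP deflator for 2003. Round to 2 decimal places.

128.45

Nominal GDP 2003 = 11.79·579 + 42.84·268 + 79.49·861 = 86748.42.
Real GDP 2003 (at 1992 prices) = 9.70·579 + 46.30·268 + 57.50·861 = 67532.20.
Deflator = Nominal/Real × 100 = 86748.42/67532.20 × 100 = 128.455.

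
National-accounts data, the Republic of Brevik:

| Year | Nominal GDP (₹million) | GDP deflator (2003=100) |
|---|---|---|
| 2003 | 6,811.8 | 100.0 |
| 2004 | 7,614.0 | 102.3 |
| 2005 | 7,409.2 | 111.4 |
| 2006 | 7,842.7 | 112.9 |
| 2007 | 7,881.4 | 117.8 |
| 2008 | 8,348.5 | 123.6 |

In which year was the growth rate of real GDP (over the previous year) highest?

2004

2004: real = 7614.0/1.023 = 7442.82; growth vs 2003 (6811.80) = 9.26%.
2005: real = 7409.2/1.114 = 6650.99; growth vs 2004 (7442.82) = -10.64%.
2006: real = 7842.7/1.129 = 6946.59; growth vs 2005 (6650.99) = 4.44%.
2007: real = 7881.4/1.178 = 6690.49; growth vs 2006 (6946.59) = -3.69%.
2008: real = 8348.5/1.236 = 6754.45; growth vs 2007 (6690.49) = 0.96%.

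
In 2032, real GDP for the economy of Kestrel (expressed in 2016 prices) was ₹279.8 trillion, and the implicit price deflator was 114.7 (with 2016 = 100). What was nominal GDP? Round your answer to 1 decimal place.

Nominal GDP = Real × (implicit price deflator/100) = 279.8 × 1.147 = 320.93.

₹320.9 trillion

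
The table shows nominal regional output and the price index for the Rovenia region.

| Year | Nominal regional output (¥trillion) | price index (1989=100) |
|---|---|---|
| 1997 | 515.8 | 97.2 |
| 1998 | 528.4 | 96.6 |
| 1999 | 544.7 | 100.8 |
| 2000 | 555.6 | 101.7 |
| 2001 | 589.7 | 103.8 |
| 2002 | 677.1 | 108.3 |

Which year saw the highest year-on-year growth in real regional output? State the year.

2002

1998: real = 528.4/0.966 = 547.00; growth vs 1997 (530.66) = 3.08%.
1999: real = 544.7/1.008 = 540.38; growth vs 1998 (547.00) = -1.21%.
2000: real = 555.6/1.017 = 546.31; growth vs 1999 (540.38) = 1.10%.
2001: real = 589.7/1.038 = 568.11; growth vs 2000 (546.31) = 3.99%.
2002: real = 677.1/1.083 = 625.21; growth vs 2001 (568.11) = 10.05%.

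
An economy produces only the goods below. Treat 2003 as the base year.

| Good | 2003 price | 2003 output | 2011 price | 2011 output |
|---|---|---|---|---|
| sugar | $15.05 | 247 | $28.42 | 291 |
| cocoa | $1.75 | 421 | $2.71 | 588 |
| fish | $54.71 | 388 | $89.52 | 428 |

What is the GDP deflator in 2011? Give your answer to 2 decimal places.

167.14

Nominal GDP 2011 = 28.42·291 + 2.71·588 + 89.52·428 = 48178.26.
Real GDP 2011 (at 2003 prices) = 15.05·291 + 1.75·588 + 54.71·428 = 28824.43.
Deflator = Nominal/Real × 100 = 48178.26/28824.43 × 100 = 167.144.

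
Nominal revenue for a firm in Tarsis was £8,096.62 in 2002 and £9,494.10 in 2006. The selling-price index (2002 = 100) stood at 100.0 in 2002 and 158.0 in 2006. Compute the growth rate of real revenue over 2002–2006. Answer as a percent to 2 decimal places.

Deflate each year: 2002 → 8096.62/1.000 = 8096.62; 2006 → 9494.10/1.580 = 6008.92.
So real revenue changed by 6008.92/8096.62 − 1 = -0.2578, i.e. -25.78%.

-25.78%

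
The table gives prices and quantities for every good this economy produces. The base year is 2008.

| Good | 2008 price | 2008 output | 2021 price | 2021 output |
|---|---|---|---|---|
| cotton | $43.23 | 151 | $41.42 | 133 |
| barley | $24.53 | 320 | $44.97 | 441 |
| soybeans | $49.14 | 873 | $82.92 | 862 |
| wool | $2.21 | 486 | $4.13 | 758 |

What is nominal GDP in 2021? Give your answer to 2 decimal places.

Nominal GDP 2021 = Σ (p_2021 × q_2021) = 41.42·133 + 44.97·441 + 82.92·862 + 4.13·758 = 99948.21.

$99948.21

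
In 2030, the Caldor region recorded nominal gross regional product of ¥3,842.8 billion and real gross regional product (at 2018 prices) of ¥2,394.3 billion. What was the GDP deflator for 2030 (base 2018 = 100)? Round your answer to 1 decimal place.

160.5

GDP deflator = (Nominal / Real) × 100 = 3842.8 / 2394.3 × 100 = 160.50.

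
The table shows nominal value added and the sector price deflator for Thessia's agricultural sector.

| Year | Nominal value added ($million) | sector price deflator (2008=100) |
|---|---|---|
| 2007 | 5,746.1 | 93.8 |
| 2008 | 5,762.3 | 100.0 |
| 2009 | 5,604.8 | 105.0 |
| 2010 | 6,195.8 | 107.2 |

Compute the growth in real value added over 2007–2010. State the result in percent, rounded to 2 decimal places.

Real value added 2007 = 5746.1/0.938 = 6125.91.
Real value added 2010 = 6195.8/1.072 = 5779.66.
Change = 5779.66/6125.91 − 1 = -0.0565.

-5.65%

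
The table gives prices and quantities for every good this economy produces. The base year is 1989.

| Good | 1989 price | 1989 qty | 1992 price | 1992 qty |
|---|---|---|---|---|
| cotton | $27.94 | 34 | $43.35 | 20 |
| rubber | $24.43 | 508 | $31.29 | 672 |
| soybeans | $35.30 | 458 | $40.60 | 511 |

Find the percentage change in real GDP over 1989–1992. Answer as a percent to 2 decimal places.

18.58%

Real GDP 1989 = Nominal GDP 1989 = 27.94·34 + 24.43·508 + 35.30·458 = 29527.80.
Real GDP 1992 (at 1989 prices) = 27.94·20 + 24.43·672 + 35.30·511 = 35014.06.
Real growth = 35014.06/29527.80 − 1 = 0.1858.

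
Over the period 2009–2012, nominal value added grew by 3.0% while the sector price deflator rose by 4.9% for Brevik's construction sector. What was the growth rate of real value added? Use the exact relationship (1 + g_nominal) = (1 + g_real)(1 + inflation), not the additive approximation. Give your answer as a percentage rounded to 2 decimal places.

(1 + g_nom) = (1 + g_real)(1 + π), so g_real = 1.0300 / 1.0490 − 1 = -0.01811.

-1.81%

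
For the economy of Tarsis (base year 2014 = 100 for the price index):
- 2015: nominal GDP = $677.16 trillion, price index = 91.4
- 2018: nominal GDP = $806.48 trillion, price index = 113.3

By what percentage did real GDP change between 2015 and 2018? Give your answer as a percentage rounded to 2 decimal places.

Deflate each year: 2015 → 677.16/0.914 = 740.88; 2018 → 806.48/1.133 = 711.81.
So real GDP changed by 711.81/740.88 − 1 = -0.0392, i.e. -3.92%.

-3.92%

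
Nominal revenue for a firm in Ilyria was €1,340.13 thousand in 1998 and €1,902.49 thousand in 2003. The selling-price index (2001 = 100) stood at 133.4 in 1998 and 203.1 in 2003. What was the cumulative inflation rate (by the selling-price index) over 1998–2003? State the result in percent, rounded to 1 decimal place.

Price-level change = 203.1 / 133.4 − 1 = 0.5225.

52.2%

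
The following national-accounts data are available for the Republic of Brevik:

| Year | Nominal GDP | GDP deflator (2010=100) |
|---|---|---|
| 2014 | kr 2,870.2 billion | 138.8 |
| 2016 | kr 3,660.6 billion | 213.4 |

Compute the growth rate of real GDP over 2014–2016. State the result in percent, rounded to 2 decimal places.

Real GDP 2014 = 2870.2 / 1.388 = 2067.87.
Real GDP 2016 = 3660.6 / 2.134 = 1715.37.
Real growth = 1715.37 / 2067.87 − 1 = -0.1705.

-17.05%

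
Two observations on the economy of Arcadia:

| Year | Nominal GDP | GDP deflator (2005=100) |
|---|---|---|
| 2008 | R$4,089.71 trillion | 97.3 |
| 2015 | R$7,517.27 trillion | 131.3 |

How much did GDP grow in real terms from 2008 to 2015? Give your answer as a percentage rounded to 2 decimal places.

36.21%

Real GDP 2008 = 4089.71 / 0.973 = 4203.20.
Real GDP 2015 = 7517.27 / 1.313 = 5725.26.
Real growth = 5725.26 / 4203.20 − 1 = 0.3621.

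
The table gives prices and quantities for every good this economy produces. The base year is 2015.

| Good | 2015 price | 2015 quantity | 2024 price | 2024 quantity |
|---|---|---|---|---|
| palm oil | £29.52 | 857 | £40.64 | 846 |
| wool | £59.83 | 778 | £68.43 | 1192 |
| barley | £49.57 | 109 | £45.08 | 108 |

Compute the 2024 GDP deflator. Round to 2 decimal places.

118.86

Nominal GDP 2024 = 40.64·846 + 68.43·1192 + 45.08·108 = 120818.64.
Real GDP 2024 (at 2015 prices) = 29.52·846 + 59.83·1192 + 49.57·108 = 101644.84.
Deflator = Nominal/Real × 100 = 120818.64/101644.84 × 100 = 118.864.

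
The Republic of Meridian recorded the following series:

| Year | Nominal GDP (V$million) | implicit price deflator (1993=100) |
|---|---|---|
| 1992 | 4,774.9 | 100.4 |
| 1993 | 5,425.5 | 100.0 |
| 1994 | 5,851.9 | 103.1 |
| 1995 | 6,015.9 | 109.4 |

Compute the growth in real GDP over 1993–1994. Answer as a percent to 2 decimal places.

Real GDP 1993 = 5425.5/1.000 = 5425.50.
Real GDP 1994 = 5851.9/1.031 = 5675.95.
Change = 5675.95/5425.50 − 1 = 0.0462.

4.62%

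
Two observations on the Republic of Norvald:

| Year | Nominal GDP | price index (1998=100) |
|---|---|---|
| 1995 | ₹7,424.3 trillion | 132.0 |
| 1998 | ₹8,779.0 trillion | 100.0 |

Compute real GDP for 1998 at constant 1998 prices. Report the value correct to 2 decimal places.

Real GDP = Nominal / (price index/100) = 8779.0 / 1.000 = 8779.00.

₹8,779.00 trillion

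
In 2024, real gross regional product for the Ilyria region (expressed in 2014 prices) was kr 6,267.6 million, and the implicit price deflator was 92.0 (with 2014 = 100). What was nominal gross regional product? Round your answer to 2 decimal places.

Nominal gross regional product = Real × (implicit price deflator/100) = 6267.6 × 0.920 = 5766.19.

kr 5,766.19 million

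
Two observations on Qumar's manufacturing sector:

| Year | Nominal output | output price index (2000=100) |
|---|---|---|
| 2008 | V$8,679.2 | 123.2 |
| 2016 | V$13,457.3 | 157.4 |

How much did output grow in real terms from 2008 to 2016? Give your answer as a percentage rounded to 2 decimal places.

Deflate each year: 2008 → 8679.2/1.232 = 7044.81; 2016 → 13457.3/1.574 = 8549.75.
So real output changed by 8549.75/7044.81 − 1 = 0.2136, i.e. 21.36%.

21.36%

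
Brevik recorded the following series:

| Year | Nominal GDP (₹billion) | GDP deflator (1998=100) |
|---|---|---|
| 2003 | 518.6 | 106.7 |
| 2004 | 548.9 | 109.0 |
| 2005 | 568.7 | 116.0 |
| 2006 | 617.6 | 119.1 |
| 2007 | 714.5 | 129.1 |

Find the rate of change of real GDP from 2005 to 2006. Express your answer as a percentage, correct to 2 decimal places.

5.77%

Real GDP 2005 = 568.7/1.160 = 490.26.
Real GDP 2006 = 617.6/1.191 = 518.56.
Change = 518.56/490.26 − 1 = 0.0577.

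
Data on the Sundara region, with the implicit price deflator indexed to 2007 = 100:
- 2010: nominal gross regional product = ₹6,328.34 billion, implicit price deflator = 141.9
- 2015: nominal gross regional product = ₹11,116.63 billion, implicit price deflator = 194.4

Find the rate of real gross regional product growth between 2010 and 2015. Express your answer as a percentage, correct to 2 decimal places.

28.22%

Real gross regional product 2010 = 6328.34 / 1.419 = 4459.72.
Real gross regional product 2015 = 11116.63 / 1.944 = 5718.43.
Real growth = 5718.43 / 4459.72 − 1 = 0.2822.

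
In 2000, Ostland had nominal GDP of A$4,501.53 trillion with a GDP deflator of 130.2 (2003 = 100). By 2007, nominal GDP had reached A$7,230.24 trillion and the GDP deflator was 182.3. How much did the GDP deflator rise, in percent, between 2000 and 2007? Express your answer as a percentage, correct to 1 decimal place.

40.0%

Price-level change = 182.3 / 130.2 − 1 = 0.4002.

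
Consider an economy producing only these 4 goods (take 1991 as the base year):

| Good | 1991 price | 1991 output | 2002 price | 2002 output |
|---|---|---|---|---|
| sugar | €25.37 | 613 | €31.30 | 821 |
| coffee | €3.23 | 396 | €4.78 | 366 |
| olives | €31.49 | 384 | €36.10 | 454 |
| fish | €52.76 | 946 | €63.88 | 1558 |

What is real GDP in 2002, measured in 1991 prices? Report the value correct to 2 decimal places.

Real GDP 2002 = Σ (p_1991 × q_2002) = 25.37·821 + 3.23·366 + 31.49·454 + 52.76·1558 = 118507.49.

€118507.49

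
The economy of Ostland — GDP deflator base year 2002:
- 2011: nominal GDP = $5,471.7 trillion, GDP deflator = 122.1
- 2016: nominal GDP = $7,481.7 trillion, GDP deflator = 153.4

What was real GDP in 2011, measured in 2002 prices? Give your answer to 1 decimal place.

$4,481.3 trillion

Real GDP = Nominal / (GDP deflator/100) = 5471.7 / 1.221 = 4481.33.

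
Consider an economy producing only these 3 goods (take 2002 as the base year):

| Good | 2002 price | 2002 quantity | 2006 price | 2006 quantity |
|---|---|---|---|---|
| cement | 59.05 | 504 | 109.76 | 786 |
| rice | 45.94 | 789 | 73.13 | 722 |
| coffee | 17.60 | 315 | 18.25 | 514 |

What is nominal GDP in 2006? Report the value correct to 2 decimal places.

Nominal GDP 2006 = Σ (p_2006 × q_2006) = 109.76·786 + 73.13·722 + 18.25·514 = 148451.72.

148451.72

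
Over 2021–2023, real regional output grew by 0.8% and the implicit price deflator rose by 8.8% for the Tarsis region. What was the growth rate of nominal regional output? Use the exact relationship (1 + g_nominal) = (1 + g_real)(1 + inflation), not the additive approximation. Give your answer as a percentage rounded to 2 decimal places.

(1 + g_nom) = (1 + g_real)(1 + π) = 1.0080 × 1.0880 = 1.09670.

9.67%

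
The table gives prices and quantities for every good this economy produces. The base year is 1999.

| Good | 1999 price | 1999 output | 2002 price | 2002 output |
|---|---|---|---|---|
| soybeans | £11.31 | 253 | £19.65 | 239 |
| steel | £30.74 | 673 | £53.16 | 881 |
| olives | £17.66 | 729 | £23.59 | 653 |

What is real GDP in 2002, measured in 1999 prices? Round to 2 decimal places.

Real GDP 2002 = Σ (p_1999 × q_2002) = 11.31·239 + 30.74·881 + 17.66·653 = 41317.01.

£41317.01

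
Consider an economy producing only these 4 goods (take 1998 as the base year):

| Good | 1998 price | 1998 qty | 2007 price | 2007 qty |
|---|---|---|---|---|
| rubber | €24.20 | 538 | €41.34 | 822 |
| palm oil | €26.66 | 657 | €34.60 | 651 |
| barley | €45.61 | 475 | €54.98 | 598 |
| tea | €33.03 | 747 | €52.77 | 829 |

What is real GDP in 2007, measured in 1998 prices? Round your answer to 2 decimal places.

€91904.71

Real GDP 2007 = Σ (p_1998 × q_2007) = 24.20·822 + 26.66·651 + 45.61·598 + 33.03·829 = 91904.71.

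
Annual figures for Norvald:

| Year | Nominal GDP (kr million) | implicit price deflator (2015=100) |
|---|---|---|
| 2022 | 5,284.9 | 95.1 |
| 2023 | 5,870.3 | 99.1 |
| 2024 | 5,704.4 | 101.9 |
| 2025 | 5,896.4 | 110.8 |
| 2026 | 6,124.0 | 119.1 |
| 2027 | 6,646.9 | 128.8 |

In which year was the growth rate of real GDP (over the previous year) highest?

2023: real = 5870.3/0.991 = 5923.61; growth vs 2022 (5557.20) = 6.59%.
2024: real = 5704.4/1.019 = 5598.04; growth vs 2023 (5923.61) = -5.50%.
2025: real = 5896.4/1.108 = 5321.66; growth vs 2024 (5598.04) = -4.94%.
2026: real = 6124.0/1.191 = 5141.90; growth vs 2025 (5321.66) = -3.38%.
2027: real = 6646.9/1.288 = 5160.64; growth vs 2026 (5141.90) = 0.36%.

2023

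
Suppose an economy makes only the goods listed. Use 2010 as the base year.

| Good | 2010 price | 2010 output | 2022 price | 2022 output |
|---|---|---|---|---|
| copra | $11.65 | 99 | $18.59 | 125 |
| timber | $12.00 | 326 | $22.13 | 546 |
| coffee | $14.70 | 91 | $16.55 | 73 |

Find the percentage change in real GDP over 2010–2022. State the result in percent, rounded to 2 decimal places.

41.83%

Real GDP 2010 = Nominal GDP 2010 = 11.65·99 + 12.00·326 + 14.70·91 = 6403.05.
Real GDP 2022 (at 2010 prices) = 11.65·125 + 12.00·546 + 14.70·73 = 9081.35.
Real growth = 9081.35/6403.05 − 1 = 0.4183.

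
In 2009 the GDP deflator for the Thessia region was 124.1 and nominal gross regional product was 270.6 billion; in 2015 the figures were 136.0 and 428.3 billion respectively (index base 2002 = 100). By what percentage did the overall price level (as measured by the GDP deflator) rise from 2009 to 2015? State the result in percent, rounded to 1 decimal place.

Price-level change = 136.0 / 124.1 − 1 = 0.0959.

9.6%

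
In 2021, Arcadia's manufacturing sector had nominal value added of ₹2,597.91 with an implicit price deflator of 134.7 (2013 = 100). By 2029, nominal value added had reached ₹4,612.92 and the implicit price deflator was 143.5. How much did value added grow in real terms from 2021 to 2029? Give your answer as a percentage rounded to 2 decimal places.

Real value added 2021 = 2597.91 / 1.347 = 1928.66.
Real value added 2029 = 4612.92 / 1.435 = 3214.58.
Real growth = 3214.58 / 1928.66 − 1 = 0.6667.

66.67%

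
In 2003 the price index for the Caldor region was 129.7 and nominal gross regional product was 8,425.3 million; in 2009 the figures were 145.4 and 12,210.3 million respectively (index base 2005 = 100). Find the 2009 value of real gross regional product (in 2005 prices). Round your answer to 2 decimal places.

8,397.73 million

Real gross regional product = Nominal / (price index/100) = 12210.3 / 1.454 = 8397.73.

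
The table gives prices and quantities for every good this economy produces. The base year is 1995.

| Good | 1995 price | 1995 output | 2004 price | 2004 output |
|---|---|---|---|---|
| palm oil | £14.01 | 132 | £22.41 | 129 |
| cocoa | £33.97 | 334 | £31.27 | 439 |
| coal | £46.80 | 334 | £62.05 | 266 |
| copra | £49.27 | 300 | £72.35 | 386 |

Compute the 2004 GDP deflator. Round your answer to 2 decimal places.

Nominal GDP 2004 = 22.41·129 + 31.27·439 + 62.05·266 + 72.35·386 = 61050.82.
Real GDP 2004 (at 1995 prices) = 14.01·129 + 33.97·439 + 46.80·266 + 49.27·386 = 48187.14.
Deflator = Nominal/Real × 100 = 61050.82/48187.14 × 100 = 126.695.

126.70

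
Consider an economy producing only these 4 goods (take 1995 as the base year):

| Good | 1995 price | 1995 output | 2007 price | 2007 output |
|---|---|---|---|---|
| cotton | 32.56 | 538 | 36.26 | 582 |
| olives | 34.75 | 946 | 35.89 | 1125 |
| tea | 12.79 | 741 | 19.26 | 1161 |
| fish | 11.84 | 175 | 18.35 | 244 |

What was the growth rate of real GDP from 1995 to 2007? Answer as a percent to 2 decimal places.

22.35%

Real GDP 1995 = Nominal GDP 1995 = 32.56·538 + 34.75·946 + 12.79·741 + 11.84·175 = 61940.17.
Real GDP 2007 (at 1995 prices) = 32.56·582 + 34.75·1125 + 12.79·1161 + 11.84·244 = 75781.82.
Real growth = 75781.82/61940.17 − 1 = 0.2235.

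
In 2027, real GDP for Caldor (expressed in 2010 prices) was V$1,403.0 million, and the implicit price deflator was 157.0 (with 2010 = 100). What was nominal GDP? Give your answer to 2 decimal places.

Nominal GDP = Real × (implicit price deflator/100) = 1403.0 × 1.570 = 2202.71.

V$2,202.71 million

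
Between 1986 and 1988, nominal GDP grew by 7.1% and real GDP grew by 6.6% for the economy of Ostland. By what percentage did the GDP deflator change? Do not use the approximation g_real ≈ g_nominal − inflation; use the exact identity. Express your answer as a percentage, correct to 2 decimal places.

0.47%

(1 + g_nom) = (1 + g_real)(1 + π), so π = 1.0710 / 1.0660 − 1 = 0.00469.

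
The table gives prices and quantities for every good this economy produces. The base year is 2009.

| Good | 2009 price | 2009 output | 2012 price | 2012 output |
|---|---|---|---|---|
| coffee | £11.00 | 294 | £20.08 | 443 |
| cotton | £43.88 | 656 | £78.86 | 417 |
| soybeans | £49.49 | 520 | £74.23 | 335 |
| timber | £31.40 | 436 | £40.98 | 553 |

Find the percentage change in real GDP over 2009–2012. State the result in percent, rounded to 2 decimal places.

Real GDP 2009 = Nominal GDP 2009 = 11.00·294 + 43.88·656 + 49.49·520 + 31.40·436 = 71444.48.
Real GDP 2012 (at 2009 prices) = 11.00·443 + 43.88·417 + 49.49·335 + 31.40·553 = 57114.31.
Real growth = 57114.31/71444.48 − 1 = -0.2006.

-20.06%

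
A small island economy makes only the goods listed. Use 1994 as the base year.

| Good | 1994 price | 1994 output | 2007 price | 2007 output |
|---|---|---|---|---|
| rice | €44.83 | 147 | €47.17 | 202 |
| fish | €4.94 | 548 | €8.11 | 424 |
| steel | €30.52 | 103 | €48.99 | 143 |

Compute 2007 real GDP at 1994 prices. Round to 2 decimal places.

Real GDP 2007 = Σ (p_1994 × q_2007) = 44.83·202 + 4.94·424 + 30.52·143 = 15514.58.

€15514.58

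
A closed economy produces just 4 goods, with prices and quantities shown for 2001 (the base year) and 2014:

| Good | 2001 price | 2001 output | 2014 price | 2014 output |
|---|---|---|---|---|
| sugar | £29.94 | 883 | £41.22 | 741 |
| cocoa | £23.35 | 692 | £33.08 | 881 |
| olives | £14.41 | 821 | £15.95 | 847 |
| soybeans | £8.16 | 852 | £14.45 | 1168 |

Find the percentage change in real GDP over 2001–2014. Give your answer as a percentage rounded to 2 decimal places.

Real GDP 2001 = Nominal GDP 2001 = 29.94·883 + 23.35·692 + 14.41·821 + 8.16·852 = 61378.15.
Real GDP 2014 (at 2001 prices) = 29.94·741 + 23.35·881 + 14.41·847 + 8.16·1168 = 64493.04.
Real growth = 64493.04/61378.15 − 1 = 0.0507.

5.07%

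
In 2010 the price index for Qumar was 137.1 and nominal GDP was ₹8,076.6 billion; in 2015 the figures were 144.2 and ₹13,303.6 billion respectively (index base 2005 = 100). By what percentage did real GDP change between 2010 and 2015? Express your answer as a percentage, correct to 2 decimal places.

56.61%

Real GDP 2010 = 8076.6 / 1.371 = 5891.03.
Real GDP 2015 = 13303.6 / 1.442 = 9225.80.
Real growth = 9225.80 / 5891.03 − 1 = 0.5661.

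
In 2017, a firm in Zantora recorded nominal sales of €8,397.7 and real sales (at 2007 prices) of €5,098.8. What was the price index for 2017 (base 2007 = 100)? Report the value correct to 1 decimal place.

164.7

price index = (Nominal / Real) × 100 = 8397.7 / 5098.8 × 100 = 164.70.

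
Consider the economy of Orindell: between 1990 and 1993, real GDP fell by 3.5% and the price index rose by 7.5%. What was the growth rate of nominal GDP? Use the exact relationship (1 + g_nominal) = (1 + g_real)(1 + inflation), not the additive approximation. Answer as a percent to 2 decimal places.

(1 + g_nom) = (1 + g_real)(1 + π) = 0.9650 × 1.0750 = 1.03738.

3.74%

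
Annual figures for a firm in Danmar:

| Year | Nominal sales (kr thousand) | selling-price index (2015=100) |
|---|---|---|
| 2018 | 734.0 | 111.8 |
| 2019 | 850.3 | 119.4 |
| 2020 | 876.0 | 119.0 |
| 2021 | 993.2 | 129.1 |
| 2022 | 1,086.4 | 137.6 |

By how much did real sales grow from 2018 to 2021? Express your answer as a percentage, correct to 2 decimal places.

Real sales 2018 = 734.0/1.118 = 656.53.
Real sales 2021 = 993.2/1.291 = 769.33.
Change = 769.33/656.53 − 1 = 0.1718.

17.18%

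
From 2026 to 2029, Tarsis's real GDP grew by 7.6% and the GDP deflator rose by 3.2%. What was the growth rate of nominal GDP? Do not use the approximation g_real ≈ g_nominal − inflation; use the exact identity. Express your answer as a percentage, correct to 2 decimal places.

(1 + g_nom) = (1 + g_real)(1 + π) = 1.0760 × 1.0320 = 1.11043.

11.04%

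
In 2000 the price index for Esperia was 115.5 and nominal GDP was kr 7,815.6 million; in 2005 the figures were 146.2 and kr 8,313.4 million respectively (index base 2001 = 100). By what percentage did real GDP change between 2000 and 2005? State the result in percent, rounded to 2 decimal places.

Deflate each year: 2000 → 7815.6/1.155 = 6766.75; 2005 → 8313.4/1.462 = 5686.32.
So real GDP changed by 5686.32/6766.75 − 1 = -0.1597, i.e. -15.97%.

-15.97%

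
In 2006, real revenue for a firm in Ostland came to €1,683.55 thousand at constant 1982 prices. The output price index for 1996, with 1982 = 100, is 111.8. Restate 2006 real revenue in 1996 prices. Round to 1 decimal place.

Real revenue in 1996 prices = Real revenue in 1982 prices × (P_1996/P_1982) = 1683.55 × 1.118 = 1882.21.

€1,882.2 thousand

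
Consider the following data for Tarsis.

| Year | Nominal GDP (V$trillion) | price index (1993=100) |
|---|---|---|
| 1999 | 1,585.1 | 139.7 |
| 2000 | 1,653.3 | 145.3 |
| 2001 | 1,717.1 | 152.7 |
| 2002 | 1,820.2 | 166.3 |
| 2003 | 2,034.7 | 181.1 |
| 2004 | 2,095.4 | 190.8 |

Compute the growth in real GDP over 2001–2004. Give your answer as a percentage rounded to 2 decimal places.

Real GDP 2001 = 1717.1/1.527 = 1124.49.
Real GDP 2004 = 2095.4/1.908 = 1098.22.
Change = 1098.22/1124.49 − 1 = -0.0234.

-2.34%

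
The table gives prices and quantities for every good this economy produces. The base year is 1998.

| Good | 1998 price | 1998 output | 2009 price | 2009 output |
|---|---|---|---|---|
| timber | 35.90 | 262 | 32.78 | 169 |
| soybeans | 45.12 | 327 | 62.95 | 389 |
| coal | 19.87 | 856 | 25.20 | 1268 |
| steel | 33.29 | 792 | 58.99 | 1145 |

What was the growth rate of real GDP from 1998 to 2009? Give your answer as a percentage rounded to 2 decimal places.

Real GDP 1998 = Nominal GDP 1998 = 35.90·262 + 45.12·327 + 19.87·856 + 33.29·792 = 67534.44.
Real GDP 2009 (at 1998 prices) = 35.90·169 + 45.12·389 + 19.87·1268 + 33.29·1145 = 86930.99.
Real growth = 86930.99/67534.44 − 1 = 0.2872.

28.72%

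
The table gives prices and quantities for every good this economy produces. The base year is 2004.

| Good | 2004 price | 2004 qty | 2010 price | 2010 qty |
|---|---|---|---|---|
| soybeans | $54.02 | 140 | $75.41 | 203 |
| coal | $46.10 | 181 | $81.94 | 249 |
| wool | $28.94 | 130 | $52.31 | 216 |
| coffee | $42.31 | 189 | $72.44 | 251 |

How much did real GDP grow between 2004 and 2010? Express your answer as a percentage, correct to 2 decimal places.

Real GDP 2004 = Nominal GDP 2004 = 54.02·140 + 46.10·181 + 28.94·130 + 42.31·189 = 27665.69.
Real GDP 2010 (at 2004 prices) = 54.02·203 + 46.10·249 + 28.94·216 + 42.31·251 = 39315.81.
Real growth = 39315.81/27665.69 − 1 = 0.4211.

42.11%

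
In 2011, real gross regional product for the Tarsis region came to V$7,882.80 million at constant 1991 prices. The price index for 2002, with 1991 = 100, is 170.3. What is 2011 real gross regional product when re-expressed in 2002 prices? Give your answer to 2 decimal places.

Real gross regional product in 2002 prices = Real gross regional product in 1991 prices × (P_2002/P_1991) = 7882.80 × 1.703 = 13424.41.

V$13,424.41 million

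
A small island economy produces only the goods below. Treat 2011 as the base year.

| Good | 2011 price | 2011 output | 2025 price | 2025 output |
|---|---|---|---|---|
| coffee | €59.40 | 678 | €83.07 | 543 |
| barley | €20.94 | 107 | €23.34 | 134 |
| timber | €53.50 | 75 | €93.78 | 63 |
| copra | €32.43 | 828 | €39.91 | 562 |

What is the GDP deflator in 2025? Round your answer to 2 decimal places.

135.15

Nominal GDP 2025 = 83.07·543 + 23.34·134 + 93.78·63 + 39.91·562 = 76572.13.
Real GDP 2025 (at 2011 prices) = 59.40·543 + 20.94·134 + 53.50·63 + 32.43·562 = 56656.32.
Deflator = Nominal/Real × 100 = 76572.13/56656.32 × 100 = 135.152.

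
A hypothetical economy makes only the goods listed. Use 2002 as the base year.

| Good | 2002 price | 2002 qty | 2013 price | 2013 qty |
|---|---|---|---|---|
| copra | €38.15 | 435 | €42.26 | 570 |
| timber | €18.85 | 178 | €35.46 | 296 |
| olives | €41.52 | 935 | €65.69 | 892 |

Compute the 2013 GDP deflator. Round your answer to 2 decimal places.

Nominal GDP 2013 = 42.26·570 + 35.46·296 + 65.69·892 = 93179.84.
Real GDP 2013 (at 2002 prices) = 38.15·570 + 18.85·296 + 41.52·892 = 64360.94.
Deflator = Nominal/Real × 100 = 93179.84/64360.94 × 100 = 144.777.

144.78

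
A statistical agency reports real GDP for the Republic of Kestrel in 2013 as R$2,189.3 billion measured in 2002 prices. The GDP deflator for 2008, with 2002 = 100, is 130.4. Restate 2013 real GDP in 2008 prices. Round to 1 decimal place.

R$2,854.8 billion

Real GDP in 2008 prices = Real GDP in 2002 prices × (P_2008/P_2002) = 2189.3 × 1.304 = 2854.85.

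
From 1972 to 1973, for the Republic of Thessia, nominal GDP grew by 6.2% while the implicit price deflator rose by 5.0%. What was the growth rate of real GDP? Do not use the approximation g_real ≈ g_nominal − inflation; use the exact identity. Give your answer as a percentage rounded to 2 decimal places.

1.14%

(1 + g_nom) = (1 + g_real)(1 + π), so g_real = 1.0620 / 1.0500 − 1 = 0.01143.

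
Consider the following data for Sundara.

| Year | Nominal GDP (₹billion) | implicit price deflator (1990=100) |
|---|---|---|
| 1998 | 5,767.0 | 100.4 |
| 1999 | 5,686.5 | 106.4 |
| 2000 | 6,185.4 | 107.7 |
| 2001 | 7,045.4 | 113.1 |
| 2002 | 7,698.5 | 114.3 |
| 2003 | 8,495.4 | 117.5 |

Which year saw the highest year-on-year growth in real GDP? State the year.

2001

1999: real = 5686.5/1.064 = 5344.45; growth vs 1998 (5744.02) = -6.96%.
2000: real = 6185.4/1.077 = 5743.18; growth vs 1999 (5344.45) = 7.46%.
2001: real = 7045.4/1.131 = 6229.35; growth vs 2000 (5743.18) = 8.47%.
2002: real = 7698.5/1.143 = 6735.35; growth vs 2001 (6229.35) = 8.12%.
2003: real = 8495.4/1.175 = 7230.13; growth vs 2002 (6735.35) = 7.35%.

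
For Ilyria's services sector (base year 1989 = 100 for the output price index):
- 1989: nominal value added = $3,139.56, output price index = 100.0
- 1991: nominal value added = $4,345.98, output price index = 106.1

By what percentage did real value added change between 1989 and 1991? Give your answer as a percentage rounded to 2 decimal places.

30.47%

Real value added 1989 = 3139.56 / 1.000 = 3139.56.
Real value added 1991 = 4345.98 / 1.061 = 4096.12.
Real growth = 4096.12 / 3139.56 − 1 = 0.3047.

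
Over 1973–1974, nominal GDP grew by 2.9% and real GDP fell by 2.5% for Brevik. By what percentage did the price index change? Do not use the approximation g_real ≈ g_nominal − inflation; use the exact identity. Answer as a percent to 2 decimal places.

5.54%

(1 + g_nom) = (1 + g_real)(1 + π), so π = 1.0290 / 0.9750 − 1 = 0.05538.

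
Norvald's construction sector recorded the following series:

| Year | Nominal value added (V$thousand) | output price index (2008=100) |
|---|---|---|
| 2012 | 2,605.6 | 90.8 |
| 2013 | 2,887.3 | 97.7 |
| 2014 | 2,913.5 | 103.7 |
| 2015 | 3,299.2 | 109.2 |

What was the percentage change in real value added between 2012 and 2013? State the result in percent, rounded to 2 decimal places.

2.99%

Real value added 2012 = 2605.6/0.908 = 2869.60.
Real value added 2013 = 2887.3/0.977 = 2955.27.
Change = 2955.27/2869.60 − 1 = 0.0299.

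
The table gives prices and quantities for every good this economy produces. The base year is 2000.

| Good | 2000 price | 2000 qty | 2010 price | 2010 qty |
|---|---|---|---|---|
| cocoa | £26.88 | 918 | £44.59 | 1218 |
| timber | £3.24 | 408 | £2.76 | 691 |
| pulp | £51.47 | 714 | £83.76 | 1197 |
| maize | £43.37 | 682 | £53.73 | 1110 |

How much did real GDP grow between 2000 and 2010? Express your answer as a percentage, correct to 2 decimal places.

56.76%

Real GDP 2000 = Nominal GDP 2000 = 26.88·918 + 3.24·408 + 51.47·714 + 43.37·682 = 92325.68.
Real GDP 2010 (at 2000 prices) = 26.88·1218 + 3.24·691 + 51.47·1197 + 43.37·1110 = 144728.97.
Real growth = 144728.97/92325.68 − 1 = 0.5676.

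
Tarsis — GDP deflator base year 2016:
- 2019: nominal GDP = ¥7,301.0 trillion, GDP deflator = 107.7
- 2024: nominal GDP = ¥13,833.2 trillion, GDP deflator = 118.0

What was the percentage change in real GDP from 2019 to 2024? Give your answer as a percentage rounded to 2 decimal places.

72.93%

Real GDP 2019 = 7301.0 / 1.077 = 6779.02.
Real GDP 2024 = 13833.2 / 1.180 = 11723.05.
Real growth = 11723.05 / 6779.02 − 1 = 0.7293.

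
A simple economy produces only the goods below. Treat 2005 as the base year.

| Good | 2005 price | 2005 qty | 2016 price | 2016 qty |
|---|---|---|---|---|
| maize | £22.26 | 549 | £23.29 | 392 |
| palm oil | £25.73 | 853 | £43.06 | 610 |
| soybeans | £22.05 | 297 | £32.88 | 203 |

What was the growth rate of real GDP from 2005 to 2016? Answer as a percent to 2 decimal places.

-29.03%

Real GDP 2005 = Nominal GDP 2005 = 22.26·549 + 25.73·853 + 22.05·297 = 40717.28.
Real GDP 2016 (at 2005 prices) = 22.26·392 + 25.73·610 + 22.05·203 = 28897.37.
Real growth = 28897.37/40717.28 − 1 = -0.2903.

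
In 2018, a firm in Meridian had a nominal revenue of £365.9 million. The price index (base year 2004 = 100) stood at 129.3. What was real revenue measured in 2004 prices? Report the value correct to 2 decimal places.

£282.99 million

Real revenue = Nominal / (price index/100) = 365.9 / 1.293 = 282.99.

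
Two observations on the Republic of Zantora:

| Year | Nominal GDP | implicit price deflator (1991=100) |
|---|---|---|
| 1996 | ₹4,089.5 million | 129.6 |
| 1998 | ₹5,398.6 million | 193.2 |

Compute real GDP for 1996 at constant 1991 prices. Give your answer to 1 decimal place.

Real GDP = Nominal / (implicit price deflator/100) = 4089.5 / 1.296 = 3155.48.

₹3,155.5 million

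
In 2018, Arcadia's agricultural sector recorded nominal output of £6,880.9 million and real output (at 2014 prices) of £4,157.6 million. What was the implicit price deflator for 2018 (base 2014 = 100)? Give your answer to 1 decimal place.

165.5

implicit price deflator = (Nominal / Real) × 100 = 6880.9 / 4157.6 × 100 = 165.50.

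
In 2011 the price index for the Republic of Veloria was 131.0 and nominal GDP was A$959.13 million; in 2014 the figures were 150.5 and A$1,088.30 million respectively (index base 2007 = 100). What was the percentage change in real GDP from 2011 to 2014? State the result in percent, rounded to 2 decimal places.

Deflate each year: 2011 → 959.13/1.310 = 732.16; 2014 → 1088.30/1.505 = 723.12.
So real GDP changed by 723.12/732.16 − 1 = -0.0123, i.e. -1.23%.

-1.23%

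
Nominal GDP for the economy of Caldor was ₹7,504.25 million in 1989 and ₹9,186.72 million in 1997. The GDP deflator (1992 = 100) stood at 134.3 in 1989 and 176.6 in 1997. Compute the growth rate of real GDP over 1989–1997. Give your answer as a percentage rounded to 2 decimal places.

Deflate each year: 1989 → 7504.25/1.343 = 5587.68; 1997 → 9186.72/1.766 = 5201.99.
So real GDP changed by 5201.99/5587.68 − 1 = -0.0690, i.e. -6.90%.

-6.90%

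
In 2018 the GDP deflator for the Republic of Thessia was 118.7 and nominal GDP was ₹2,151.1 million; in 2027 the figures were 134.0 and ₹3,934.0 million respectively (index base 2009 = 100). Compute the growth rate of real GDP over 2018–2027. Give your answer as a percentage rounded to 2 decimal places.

Real GDP 2018 = 2151.1 / 1.187 = 1812.22.
Real GDP 2027 = 3934.0 / 1.340 = 2935.82.
Real growth = 2935.82 / 1812.22 − 1 = 0.6200.

62.00%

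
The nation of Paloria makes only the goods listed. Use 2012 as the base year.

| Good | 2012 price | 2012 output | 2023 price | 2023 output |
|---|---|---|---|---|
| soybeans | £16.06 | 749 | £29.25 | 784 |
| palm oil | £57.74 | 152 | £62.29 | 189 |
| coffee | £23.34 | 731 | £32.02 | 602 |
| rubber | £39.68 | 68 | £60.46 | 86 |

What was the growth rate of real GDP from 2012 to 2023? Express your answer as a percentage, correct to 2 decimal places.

Real GDP 2012 = Nominal GDP 2012 = 16.06·749 + 57.74·152 + 23.34·731 + 39.68·68 = 40565.20.
Real GDP 2023 (at 2012 prices) = 16.06·784 + 57.74·189 + 23.34·602 + 39.68·86 = 40967.06.
Real growth = 40967.06/40565.20 − 1 = 0.0099.

0.99%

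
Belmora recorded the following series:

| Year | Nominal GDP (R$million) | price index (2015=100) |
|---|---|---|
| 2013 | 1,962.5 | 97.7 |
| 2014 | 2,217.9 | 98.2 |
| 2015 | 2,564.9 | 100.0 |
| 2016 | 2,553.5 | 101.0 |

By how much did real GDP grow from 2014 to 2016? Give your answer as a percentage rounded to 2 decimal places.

11.94%

Real GDP 2014 = 2217.9/0.982 = 2258.55.
Real GDP 2016 = 2553.5/1.010 = 2528.22.
Change = 2528.22/2258.55 − 1 = 0.1194.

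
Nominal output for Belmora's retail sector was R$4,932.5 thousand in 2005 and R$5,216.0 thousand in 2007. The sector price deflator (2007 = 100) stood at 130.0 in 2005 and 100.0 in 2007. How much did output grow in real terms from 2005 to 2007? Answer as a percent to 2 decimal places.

37.47%

Real output 2005 = 4932.5 / 1.300 = 3794.23.
Real output 2007 = 5216.0 / 1.000 = 5216.00.
Real growth = 5216.00 / 3794.23 − 1 = 0.3747.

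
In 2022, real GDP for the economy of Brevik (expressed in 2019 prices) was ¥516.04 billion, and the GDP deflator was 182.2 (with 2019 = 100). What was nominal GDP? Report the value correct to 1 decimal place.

¥940.2 billion

Nominal GDP = Real × (GDP deflator/100) = 516.04 × 1.822 = 940.22.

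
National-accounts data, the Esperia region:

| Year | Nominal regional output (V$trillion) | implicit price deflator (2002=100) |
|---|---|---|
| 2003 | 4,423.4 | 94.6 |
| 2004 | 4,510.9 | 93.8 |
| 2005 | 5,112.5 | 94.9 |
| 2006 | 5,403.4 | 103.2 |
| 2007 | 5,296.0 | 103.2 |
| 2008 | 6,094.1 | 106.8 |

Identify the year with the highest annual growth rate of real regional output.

2004: real = 4510.9/0.938 = 4809.06; growth vs 2003 (4675.90) = 2.85%.
2005: real = 5112.5/0.949 = 5387.25; growth vs 2004 (4809.06) = 12.02%.
2006: real = 5403.4/1.032 = 5235.85; growth vs 2005 (5387.25) = -2.81%.
2007: real = 5296.0/1.032 = 5131.78; growth vs 2006 (5235.85) = -1.99%.
2008: real = 6094.1/1.068 = 5706.09; growth vs 2007 (5131.78) = 11.19%.

2005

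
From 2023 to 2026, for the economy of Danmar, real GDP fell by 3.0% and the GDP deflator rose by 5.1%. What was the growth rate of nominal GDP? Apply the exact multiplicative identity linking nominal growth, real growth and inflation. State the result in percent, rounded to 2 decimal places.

1.95%

(1 + g_nom) = (1 + g_real)(1 + π) = 0.9700 × 1.0510 = 1.01947.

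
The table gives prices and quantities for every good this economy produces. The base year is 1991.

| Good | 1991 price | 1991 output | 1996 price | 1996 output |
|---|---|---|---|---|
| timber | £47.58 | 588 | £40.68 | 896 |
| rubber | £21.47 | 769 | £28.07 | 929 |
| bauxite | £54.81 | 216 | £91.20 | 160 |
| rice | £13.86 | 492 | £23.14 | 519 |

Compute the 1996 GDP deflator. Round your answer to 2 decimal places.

Nominal GDP 1996 = 40.68·896 + 28.07·929 + 91.20·160 + 23.14·519 = 89127.97.
Real GDP 1996 (at 1991 prices) = 47.58·896 + 21.47·929 + 54.81·160 + 13.86·519 = 78540.25.
Deflator = Nominal/Real × 100 = 89127.97/78540.25 × 100 = 113.481.

113.48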